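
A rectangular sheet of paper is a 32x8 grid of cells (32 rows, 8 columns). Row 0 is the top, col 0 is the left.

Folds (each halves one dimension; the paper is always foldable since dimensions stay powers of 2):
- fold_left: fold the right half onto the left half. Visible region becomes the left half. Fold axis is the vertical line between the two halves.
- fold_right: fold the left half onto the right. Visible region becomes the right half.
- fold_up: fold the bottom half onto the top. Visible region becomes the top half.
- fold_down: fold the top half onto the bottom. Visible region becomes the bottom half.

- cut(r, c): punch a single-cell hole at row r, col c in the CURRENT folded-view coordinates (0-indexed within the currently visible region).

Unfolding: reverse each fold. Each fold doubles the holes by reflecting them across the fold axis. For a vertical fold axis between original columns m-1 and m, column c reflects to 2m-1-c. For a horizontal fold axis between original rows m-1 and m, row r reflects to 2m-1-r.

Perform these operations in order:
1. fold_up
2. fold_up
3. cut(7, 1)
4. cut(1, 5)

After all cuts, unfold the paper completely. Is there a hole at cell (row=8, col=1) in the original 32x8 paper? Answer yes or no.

Op 1 fold_up: fold axis h@16; visible region now rows[0,16) x cols[0,8) = 16x8
Op 2 fold_up: fold axis h@8; visible region now rows[0,8) x cols[0,8) = 8x8
Op 3 cut(7, 1): punch at orig (7,1); cuts so far [(7, 1)]; region rows[0,8) x cols[0,8) = 8x8
Op 4 cut(1, 5): punch at orig (1,5); cuts so far [(1, 5), (7, 1)]; region rows[0,8) x cols[0,8) = 8x8
Unfold 1 (reflect across h@8): 4 holes -> [(1, 5), (7, 1), (8, 1), (14, 5)]
Unfold 2 (reflect across h@16): 8 holes -> [(1, 5), (7, 1), (8, 1), (14, 5), (17, 5), (23, 1), (24, 1), (30, 5)]
Holes: [(1, 5), (7, 1), (8, 1), (14, 5), (17, 5), (23, 1), (24, 1), (30, 5)]

Answer: yes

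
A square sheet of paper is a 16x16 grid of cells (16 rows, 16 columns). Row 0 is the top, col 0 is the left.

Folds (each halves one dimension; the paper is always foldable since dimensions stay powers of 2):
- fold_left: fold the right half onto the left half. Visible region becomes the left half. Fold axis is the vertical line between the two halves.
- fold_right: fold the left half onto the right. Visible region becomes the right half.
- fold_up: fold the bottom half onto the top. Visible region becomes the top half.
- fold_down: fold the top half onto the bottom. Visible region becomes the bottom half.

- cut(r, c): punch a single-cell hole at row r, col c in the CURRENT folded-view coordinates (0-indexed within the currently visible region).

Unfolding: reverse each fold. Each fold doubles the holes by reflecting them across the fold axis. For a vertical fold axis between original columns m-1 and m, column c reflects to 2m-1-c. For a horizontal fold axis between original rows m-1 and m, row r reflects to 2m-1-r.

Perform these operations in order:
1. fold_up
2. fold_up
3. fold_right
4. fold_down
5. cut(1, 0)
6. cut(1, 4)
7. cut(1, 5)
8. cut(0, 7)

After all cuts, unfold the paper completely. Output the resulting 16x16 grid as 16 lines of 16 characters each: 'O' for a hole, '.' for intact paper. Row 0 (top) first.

Answer: ..OO...OO...OO..
O..............O
O..............O
..OO...OO...OO..
..OO...OO...OO..
O..............O
O..............O
..OO...OO...OO..
..OO...OO...OO..
O..............O
O..............O
..OO...OO...OO..
..OO...OO...OO..
O..............O
O..............O
..OO...OO...OO..

Derivation:
Op 1 fold_up: fold axis h@8; visible region now rows[0,8) x cols[0,16) = 8x16
Op 2 fold_up: fold axis h@4; visible region now rows[0,4) x cols[0,16) = 4x16
Op 3 fold_right: fold axis v@8; visible region now rows[0,4) x cols[8,16) = 4x8
Op 4 fold_down: fold axis h@2; visible region now rows[2,4) x cols[8,16) = 2x8
Op 5 cut(1, 0): punch at orig (3,8); cuts so far [(3, 8)]; region rows[2,4) x cols[8,16) = 2x8
Op 6 cut(1, 4): punch at orig (3,12); cuts so far [(3, 8), (3, 12)]; region rows[2,4) x cols[8,16) = 2x8
Op 7 cut(1, 5): punch at orig (3,13); cuts so far [(3, 8), (3, 12), (3, 13)]; region rows[2,4) x cols[8,16) = 2x8
Op 8 cut(0, 7): punch at orig (2,15); cuts so far [(2, 15), (3, 8), (3, 12), (3, 13)]; region rows[2,4) x cols[8,16) = 2x8
Unfold 1 (reflect across h@2): 8 holes -> [(0, 8), (0, 12), (0, 13), (1, 15), (2, 15), (3, 8), (3, 12), (3, 13)]
Unfold 2 (reflect across v@8): 16 holes -> [(0, 2), (0, 3), (0, 7), (0, 8), (0, 12), (0, 13), (1, 0), (1, 15), (2, 0), (2, 15), (3, 2), (3, 3), (3, 7), (3, 8), (3, 12), (3, 13)]
Unfold 3 (reflect across h@4): 32 holes -> [(0, 2), (0, 3), (0, 7), (0, 8), (0, 12), (0, 13), (1, 0), (1, 15), (2, 0), (2, 15), (3, 2), (3, 3), (3, 7), (3, 8), (3, 12), (3, 13), (4, 2), (4, 3), (4, 7), (4, 8), (4, 12), (4, 13), (5, 0), (5, 15), (6, 0), (6, 15), (7, 2), (7, 3), (7, 7), (7, 8), (7, 12), (7, 13)]
Unfold 4 (reflect across h@8): 64 holes -> [(0, 2), (0, 3), (0, 7), (0, 8), (0, 12), (0, 13), (1, 0), (1, 15), (2, 0), (2, 15), (3, 2), (3, 3), (3, 7), (3, 8), (3, 12), (3, 13), (4, 2), (4, 3), (4, 7), (4, 8), (4, 12), (4, 13), (5, 0), (5, 15), (6, 0), (6, 15), (7, 2), (7, 3), (7, 7), (7, 8), (7, 12), (7, 13), (8, 2), (8, 3), (8, 7), (8, 8), (8, 12), (8, 13), (9, 0), (9, 15), (10, 0), (10, 15), (11, 2), (11, 3), (11, 7), (11, 8), (11, 12), (11, 13), (12, 2), (12, 3), (12, 7), (12, 8), (12, 12), (12, 13), (13, 0), (13, 15), (14, 0), (14, 15), (15, 2), (15, 3), (15, 7), (15, 8), (15, 12), (15, 13)]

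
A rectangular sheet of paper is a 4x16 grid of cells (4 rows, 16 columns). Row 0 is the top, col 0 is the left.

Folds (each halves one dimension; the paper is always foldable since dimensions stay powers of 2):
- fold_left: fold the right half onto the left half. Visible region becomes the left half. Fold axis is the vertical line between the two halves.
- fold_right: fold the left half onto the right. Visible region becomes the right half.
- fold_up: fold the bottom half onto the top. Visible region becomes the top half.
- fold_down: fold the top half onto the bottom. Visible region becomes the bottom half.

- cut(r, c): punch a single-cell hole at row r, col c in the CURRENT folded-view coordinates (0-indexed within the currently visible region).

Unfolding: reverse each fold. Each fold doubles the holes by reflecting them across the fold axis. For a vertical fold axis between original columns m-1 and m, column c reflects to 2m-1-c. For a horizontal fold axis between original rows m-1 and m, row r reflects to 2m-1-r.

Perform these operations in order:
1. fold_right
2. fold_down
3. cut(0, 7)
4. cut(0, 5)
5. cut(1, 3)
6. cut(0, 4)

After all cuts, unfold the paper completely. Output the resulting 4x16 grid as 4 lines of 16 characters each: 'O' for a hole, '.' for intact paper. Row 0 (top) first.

Answer: ....O......O....
O.OO........OO.O
O.OO........OO.O
....O......O....

Derivation:
Op 1 fold_right: fold axis v@8; visible region now rows[0,4) x cols[8,16) = 4x8
Op 2 fold_down: fold axis h@2; visible region now rows[2,4) x cols[8,16) = 2x8
Op 3 cut(0, 7): punch at orig (2,15); cuts so far [(2, 15)]; region rows[2,4) x cols[8,16) = 2x8
Op 4 cut(0, 5): punch at orig (2,13); cuts so far [(2, 13), (2, 15)]; region rows[2,4) x cols[8,16) = 2x8
Op 5 cut(1, 3): punch at orig (3,11); cuts so far [(2, 13), (2, 15), (3, 11)]; region rows[2,4) x cols[8,16) = 2x8
Op 6 cut(0, 4): punch at orig (2,12); cuts so far [(2, 12), (2, 13), (2, 15), (3, 11)]; region rows[2,4) x cols[8,16) = 2x8
Unfold 1 (reflect across h@2): 8 holes -> [(0, 11), (1, 12), (1, 13), (1, 15), (2, 12), (2, 13), (2, 15), (3, 11)]
Unfold 2 (reflect across v@8): 16 holes -> [(0, 4), (0, 11), (1, 0), (1, 2), (1, 3), (1, 12), (1, 13), (1, 15), (2, 0), (2, 2), (2, 3), (2, 12), (2, 13), (2, 15), (3, 4), (3, 11)]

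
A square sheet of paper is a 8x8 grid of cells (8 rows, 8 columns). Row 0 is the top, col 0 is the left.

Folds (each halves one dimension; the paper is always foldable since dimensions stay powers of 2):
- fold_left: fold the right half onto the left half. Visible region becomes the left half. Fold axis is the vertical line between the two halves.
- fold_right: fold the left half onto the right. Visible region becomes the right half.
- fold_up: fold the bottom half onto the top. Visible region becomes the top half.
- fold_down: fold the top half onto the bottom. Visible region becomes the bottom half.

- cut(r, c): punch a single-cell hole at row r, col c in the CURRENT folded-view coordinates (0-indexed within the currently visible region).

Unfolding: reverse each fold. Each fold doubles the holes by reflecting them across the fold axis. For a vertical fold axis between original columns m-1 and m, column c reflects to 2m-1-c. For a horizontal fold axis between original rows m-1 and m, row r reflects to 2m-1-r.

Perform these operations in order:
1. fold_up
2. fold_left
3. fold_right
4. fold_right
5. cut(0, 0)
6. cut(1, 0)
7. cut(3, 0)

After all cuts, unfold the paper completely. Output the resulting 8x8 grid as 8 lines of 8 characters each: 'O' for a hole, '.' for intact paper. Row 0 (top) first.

Answer: OOOOOOOO
OOOOOOOO
........
OOOOOOOO
OOOOOOOO
........
OOOOOOOO
OOOOOOOO

Derivation:
Op 1 fold_up: fold axis h@4; visible region now rows[0,4) x cols[0,8) = 4x8
Op 2 fold_left: fold axis v@4; visible region now rows[0,4) x cols[0,4) = 4x4
Op 3 fold_right: fold axis v@2; visible region now rows[0,4) x cols[2,4) = 4x2
Op 4 fold_right: fold axis v@3; visible region now rows[0,4) x cols[3,4) = 4x1
Op 5 cut(0, 0): punch at orig (0,3); cuts so far [(0, 3)]; region rows[0,4) x cols[3,4) = 4x1
Op 6 cut(1, 0): punch at orig (1,3); cuts so far [(0, 3), (1, 3)]; region rows[0,4) x cols[3,4) = 4x1
Op 7 cut(3, 0): punch at orig (3,3); cuts so far [(0, 3), (1, 3), (3, 3)]; region rows[0,4) x cols[3,4) = 4x1
Unfold 1 (reflect across v@3): 6 holes -> [(0, 2), (0, 3), (1, 2), (1, 3), (3, 2), (3, 3)]
Unfold 2 (reflect across v@2): 12 holes -> [(0, 0), (0, 1), (0, 2), (0, 3), (1, 0), (1, 1), (1, 2), (1, 3), (3, 0), (3, 1), (3, 2), (3, 3)]
Unfold 3 (reflect across v@4): 24 holes -> [(0, 0), (0, 1), (0, 2), (0, 3), (0, 4), (0, 5), (0, 6), (0, 7), (1, 0), (1, 1), (1, 2), (1, 3), (1, 4), (1, 5), (1, 6), (1, 7), (3, 0), (3, 1), (3, 2), (3, 3), (3, 4), (3, 5), (3, 6), (3, 7)]
Unfold 4 (reflect across h@4): 48 holes -> [(0, 0), (0, 1), (0, 2), (0, 3), (0, 4), (0, 5), (0, 6), (0, 7), (1, 0), (1, 1), (1, 2), (1, 3), (1, 4), (1, 5), (1, 6), (1, 7), (3, 0), (3, 1), (3, 2), (3, 3), (3, 4), (3, 5), (3, 6), (3, 7), (4, 0), (4, 1), (4, 2), (4, 3), (4, 4), (4, 5), (4, 6), (4, 7), (6, 0), (6, 1), (6, 2), (6, 3), (6, 4), (6, 5), (6, 6), (6, 7), (7, 0), (7, 1), (7, 2), (7, 3), (7, 4), (7, 5), (7, 6), (7, 7)]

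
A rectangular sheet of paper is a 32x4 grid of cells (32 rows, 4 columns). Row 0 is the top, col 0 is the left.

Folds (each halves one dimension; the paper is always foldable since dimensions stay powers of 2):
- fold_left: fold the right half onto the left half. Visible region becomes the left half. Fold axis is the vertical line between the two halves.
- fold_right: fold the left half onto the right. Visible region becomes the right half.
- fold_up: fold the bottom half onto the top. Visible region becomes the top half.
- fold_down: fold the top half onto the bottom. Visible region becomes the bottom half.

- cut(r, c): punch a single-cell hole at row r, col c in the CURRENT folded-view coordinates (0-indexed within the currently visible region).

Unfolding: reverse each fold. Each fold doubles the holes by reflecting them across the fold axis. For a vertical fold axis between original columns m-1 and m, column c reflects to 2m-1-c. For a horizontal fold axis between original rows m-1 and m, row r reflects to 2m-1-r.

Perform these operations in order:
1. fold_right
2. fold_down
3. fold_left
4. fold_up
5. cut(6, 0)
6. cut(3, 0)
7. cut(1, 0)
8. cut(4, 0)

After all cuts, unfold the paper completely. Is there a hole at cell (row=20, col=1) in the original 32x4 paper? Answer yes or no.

Op 1 fold_right: fold axis v@2; visible region now rows[0,32) x cols[2,4) = 32x2
Op 2 fold_down: fold axis h@16; visible region now rows[16,32) x cols[2,4) = 16x2
Op 3 fold_left: fold axis v@3; visible region now rows[16,32) x cols[2,3) = 16x1
Op 4 fold_up: fold axis h@24; visible region now rows[16,24) x cols[2,3) = 8x1
Op 5 cut(6, 0): punch at orig (22,2); cuts so far [(22, 2)]; region rows[16,24) x cols[2,3) = 8x1
Op 6 cut(3, 0): punch at orig (19,2); cuts so far [(19, 2), (22, 2)]; region rows[16,24) x cols[2,3) = 8x1
Op 7 cut(1, 0): punch at orig (17,2); cuts so far [(17, 2), (19, 2), (22, 2)]; region rows[16,24) x cols[2,3) = 8x1
Op 8 cut(4, 0): punch at orig (20,2); cuts so far [(17, 2), (19, 2), (20, 2), (22, 2)]; region rows[16,24) x cols[2,3) = 8x1
Unfold 1 (reflect across h@24): 8 holes -> [(17, 2), (19, 2), (20, 2), (22, 2), (25, 2), (27, 2), (28, 2), (30, 2)]
Unfold 2 (reflect across v@3): 16 holes -> [(17, 2), (17, 3), (19, 2), (19, 3), (20, 2), (20, 3), (22, 2), (22, 3), (25, 2), (25, 3), (27, 2), (27, 3), (28, 2), (28, 3), (30, 2), (30, 3)]
Unfold 3 (reflect across h@16): 32 holes -> [(1, 2), (1, 3), (3, 2), (3, 3), (4, 2), (4, 3), (6, 2), (6, 3), (9, 2), (9, 3), (11, 2), (11, 3), (12, 2), (12, 3), (14, 2), (14, 3), (17, 2), (17, 3), (19, 2), (19, 3), (20, 2), (20, 3), (22, 2), (22, 3), (25, 2), (25, 3), (27, 2), (27, 3), (28, 2), (28, 3), (30, 2), (30, 3)]
Unfold 4 (reflect across v@2): 64 holes -> [(1, 0), (1, 1), (1, 2), (1, 3), (3, 0), (3, 1), (3, 2), (3, 3), (4, 0), (4, 1), (4, 2), (4, 3), (6, 0), (6, 1), (6, 2), (6, 3), (9, 0), (9, 1), (9, 2), (9, 3), (11, 0), (11, 1), (11, 2), (11, 3), (12, 0), (12, 1), (12, 2), (12, 3), (14, 0), (14, 1), (14, 2), (14, 3), (17, 0), (17, 1), (17, 2), (17, 3), (19, 0), (19, 1), (19, 2), (19, 3), (20, 0), (20, 1), (20, 2), (20, 3), (22, 0), (22, 1), (22, 2), (22, 3), (25, 0), (25, 1), (25, 2), (25, 3), (27, 0), (27, 1), (27, 2), (27, 3), (28, 0), (28, 1), (28, 2), (28, 3), (30, 0), (30, 1), (30, 2), (30, 3)]
Holes: [(1, 0), (1, 1), (1, 2), (1, 3), (3, 0), (3, 1), (3, 2), (3, 3), (4, 0), (4, 1), (4, 2), (4, 3), (6, 0), (6, 1), (6, 2), (6, 3), (9, 0), (9, 1), (9, 2), (9, 3), (11, 0), (11, 1), (11, 2), (11, 3), (12, 0), (12, 1), (12, 2), (12, 3), (14, 0), (14, 1), (14, 2), (14, 3), (17, 0), (17, 1), (17, 2), (17, 3), (19, 0), (19, 1), (19, 2), (19, 3), (20, 0), (20, 1), (20, 2), (20, 3), (22, 0), (22, 1), (22, 2), (22, 3), (25, 0), (25, 1), (25, 2), (25, 3), (27, 0), (27, 1), (27, 2), (27, 3), (28, 0), (28, 1), (28, 2), (28, 3), (30, 0), (30, 1), (30, 2), (30, 3)]

Answer: yes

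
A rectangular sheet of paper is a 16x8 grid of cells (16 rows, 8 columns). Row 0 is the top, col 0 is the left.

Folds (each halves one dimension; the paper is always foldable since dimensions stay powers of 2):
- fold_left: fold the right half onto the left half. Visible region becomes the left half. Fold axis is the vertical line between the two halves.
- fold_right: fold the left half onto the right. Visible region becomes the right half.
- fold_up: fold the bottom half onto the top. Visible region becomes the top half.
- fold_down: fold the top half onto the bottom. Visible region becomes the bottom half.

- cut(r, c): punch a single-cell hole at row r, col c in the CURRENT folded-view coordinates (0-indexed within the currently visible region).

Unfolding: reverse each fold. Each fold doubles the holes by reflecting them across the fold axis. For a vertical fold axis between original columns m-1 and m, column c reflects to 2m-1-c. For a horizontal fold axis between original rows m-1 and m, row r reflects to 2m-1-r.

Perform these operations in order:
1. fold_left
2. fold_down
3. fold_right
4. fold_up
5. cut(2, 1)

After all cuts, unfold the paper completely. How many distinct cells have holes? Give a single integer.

Answer: 16

Derivation:
Op 1 fold_left: fold axis v@4; visible region now rows[0,16) x cols[0,4) = 16x4
Op 2 fold_down: fold axis h@8; visible region now rows[8,16) x cols[0,4) = 8x4
Op 3 fold_right: fold axis v@2; visible region now rows[8,16) x cols[2,4) = 8x2
Op 4 fold_up: fold axis h@12; visible region now rows[8,12) x cols[2,4) = 4x2
Op 5 cut(2, 1): punch at orig (10,3); cuts so far [(10, 3)]; region rows[8,12) x cols[2,4) = 4x2
Unfold 1 (reflect across h@12): 2 holes -> [(10, 3), (13, 3)]
Unfold 2 (reflect across v@2): 4 holes -> [(10, 0), (10, 3), (13, 0), (13, 3)]
Unfold 3 (reflect across h@8): 8 holes -> [(2, 0), (2, 3), (5, 0), (5, 3), (10, 0), (10, 3), (13, 0), (13, 3)]
Unfold 4 (reflect across v@4): 16 holes -> [(2, 0), (2, 3), (2, 4), (2, 7), (5, 0), (5, 3), (5, 4), (5, 7), (10, 0), (10, 3), (10, 4), (10, 7), (13, 0), (13, 3), (13, 4), (13, 7)]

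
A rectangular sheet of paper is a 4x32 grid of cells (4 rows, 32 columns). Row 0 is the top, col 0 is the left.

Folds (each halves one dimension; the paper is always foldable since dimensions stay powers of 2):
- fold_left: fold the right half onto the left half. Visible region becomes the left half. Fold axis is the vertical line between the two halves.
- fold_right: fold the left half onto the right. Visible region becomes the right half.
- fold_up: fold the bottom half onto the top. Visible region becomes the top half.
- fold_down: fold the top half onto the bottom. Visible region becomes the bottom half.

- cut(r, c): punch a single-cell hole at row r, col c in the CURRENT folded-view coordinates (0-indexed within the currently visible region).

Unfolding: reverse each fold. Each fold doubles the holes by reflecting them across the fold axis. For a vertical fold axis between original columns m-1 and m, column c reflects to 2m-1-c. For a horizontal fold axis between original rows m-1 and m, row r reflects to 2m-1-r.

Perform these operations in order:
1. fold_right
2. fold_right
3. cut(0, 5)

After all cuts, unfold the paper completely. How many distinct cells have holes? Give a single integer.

Op 1 fold_right: fold axis v@16; visible region now rows[0,4) x cols[16,32) = 4x16
Op 2 fold_right: fold axis v@24; visible region now rows[0,4) x cols[24,32) = 4x8
Op 3 cut(0, 5): punch at orig (0,29); cuts so far [(0, 29)]; region rows[0,4) x cols[24,32) = 4x8
Unfold 1 (reflect across v@24): 2 holes -> [(0, 18), (0, 29)]
Unfold 2 (reflect across v@16): 4 holes -> [(0, 2), (0, 13), (0, 18), (0, 29)]

Answer: 4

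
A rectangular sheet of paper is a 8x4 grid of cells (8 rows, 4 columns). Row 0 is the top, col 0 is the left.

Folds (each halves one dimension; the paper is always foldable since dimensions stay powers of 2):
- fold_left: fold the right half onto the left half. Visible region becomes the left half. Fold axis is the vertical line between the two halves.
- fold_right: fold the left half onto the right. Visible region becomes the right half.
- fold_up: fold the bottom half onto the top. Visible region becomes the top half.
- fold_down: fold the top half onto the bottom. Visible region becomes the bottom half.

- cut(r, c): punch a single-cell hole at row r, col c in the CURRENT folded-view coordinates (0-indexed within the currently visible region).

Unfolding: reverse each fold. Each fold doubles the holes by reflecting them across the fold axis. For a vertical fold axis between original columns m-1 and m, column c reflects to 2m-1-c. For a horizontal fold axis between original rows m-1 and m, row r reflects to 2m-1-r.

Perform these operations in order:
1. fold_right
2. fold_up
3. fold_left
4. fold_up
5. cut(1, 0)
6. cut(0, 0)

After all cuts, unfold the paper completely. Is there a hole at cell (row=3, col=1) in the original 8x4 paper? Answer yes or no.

Op 1 fold_right: fold axis v@2; visible region now rows[0,8) x cols[2,4) = 8x2
Op 2 fold_up: fold axis h@4; visible region now rows[0,4) x cols[2,4) = 4x2
Op 3 fold_left: fold axis v@3; visible region now rows[0,4) x cols[2,3) = 4x1
Op 4 fold_up: fold axis h@2; visible region now rows[0,2) x cols[2,3) = 2x1
Op 5 cut(1, 0): punch at orig (1,2); cuts so far [(1, 2)]; region rows[0,2) x cols[2,3) = 2x1
Op 6 cut(0, 0): punch at orig (0,2); cuts so far [(0, 2), (1, 2)]; region rows[0,2) x cols[2,3) = 2x1
Unfold 1 (reflect across h@2): 4 holes -> [(0, 2), (1, 2), (2, 2), (3, 2)]
Unfold 2 (reflect across v@3): 8 holes -> [(0, 2), (0, 3), (1, 2), (1, 3), (2, 2), (2, 3), (3, 2), (3, 3)]
Unfold 3 (reflect across h@4): 16 holes -> [(0, 2), (0, 3), (1, 2), (1, 3), (2, 2), (2, 3), (3, 2), (3, 3), (4, 2), (4, 3), (5, 2), (5, 3), (6, 2), (6, 3), (7, 2), (7, 3)]
Unfold 4 (reflect across v@2): 32 holes -> [(0, 0), (0, 1), (0, 2), (0, 3), (1, 0), (1, 1), (1, 2), (1, 3), (2, 0), (2, 1), (2, 2), (2, 3), (3, 0), (3, 1), (3, 2), (3, 3), (4, 0), (4, 1), (4, 2), (4, 3), (5, 0), (5, 1), (5, 2), (5, 3), (6, 0), (6, 1), (6, 2), (6, 3), (7, 0), (7, 1), (7, 2), (7, 3)]
Holes: [(0, 0), (0, 1), (0, 2), (0, 3), (1, 0), (1, 1), (1, 2), (1, 3), (2, 0), (2, 1), (2, 2), (2, 3), (3, 0), (3, 1), (3, 2), (3, 3), (4, 0), (4, 1), (4, 2), (4, 3), (5, 0), (5, 1), (5, 2), (5, 3), (6, 0), (6, 1), (6, 2), (6, 3), (7, 0), (7, 1), (7, 2), (7, 3)]

Answer: yes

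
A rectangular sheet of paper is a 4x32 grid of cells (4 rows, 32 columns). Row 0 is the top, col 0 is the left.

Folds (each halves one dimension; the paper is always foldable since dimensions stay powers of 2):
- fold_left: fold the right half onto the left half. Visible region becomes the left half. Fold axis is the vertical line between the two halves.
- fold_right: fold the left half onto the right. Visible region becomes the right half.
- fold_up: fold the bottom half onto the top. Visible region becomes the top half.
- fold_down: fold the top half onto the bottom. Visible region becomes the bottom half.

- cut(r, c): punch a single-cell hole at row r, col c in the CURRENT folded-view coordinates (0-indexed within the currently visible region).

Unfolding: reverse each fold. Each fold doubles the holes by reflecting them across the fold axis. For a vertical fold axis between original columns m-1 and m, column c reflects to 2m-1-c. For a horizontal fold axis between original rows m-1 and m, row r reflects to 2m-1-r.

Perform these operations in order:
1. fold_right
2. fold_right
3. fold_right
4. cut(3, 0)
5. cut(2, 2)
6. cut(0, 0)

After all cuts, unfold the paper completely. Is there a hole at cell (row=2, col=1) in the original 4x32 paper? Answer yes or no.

Answer: yes

Derivation:
Op 1 fold_right: fold axis v@16; visible region now rows[0,4) x cols[16,32) = 4x16
Op 2 fold_right: fold axis v@24; visible region now rows[0,4) x cols[24,32) = 4x8
Op 3 fold_right: fold axis v@28; visible region now rows[0,4) x cols[28,32) = 4x4
Op 4 cut(3, 0): punch at orig (3,28); cuts so far [(3, 28)]; region rows[0,4) x cols[28,32) = 4x4
Op 5 cut(2, 2): punch at orig (2,30); cuts so far [(2, 30), (3, 28)]; region rows[0,4) x cols[28,32) = 4x4
Op 6 cut(0, 0): punch at orig (0,28); cuts so far [(0, 28), (2, 30), (3, 28)]; region rows[0,4) x cols[28,32) = 4x4
Unfold 1 (reflect across v@28): 6 holes -> [(0, 27), (0, 28), (2, 25), (2, 30), (3, 27), (3, 28)]
Unfold 2 (reflect across v@24): 12 holes -> [(0, 19), (0, 20), (0, 27), (0, 28), (2, 17), (2, 22), (2, 25), (2, 30), (3, 19), (3, 20), (3, 27), (3, 28)]
Unfold 3 (reflect across v@16): 24 holes -> [(0, 3), (0, 4), (0, 11), (0, 12), (0, 19), (0, 20), (0, 27), (0, 28), (2, 1), (2, 6), (2, 9), (2, 14), (2, 17), (2, 22), (2, 25), (2, 30), (3, 3), (3, 4), (3, 11), (3, 12), (3, 19), (3, 20), (3, 27), (3, 28)]
Holes: [(0, 3), (0, 4), (0, 11), (0, 12), (0, 19), (0, 20), (0, 27), (0, 28), (2, 1), (2, 6), (2, 9), (2, 14), (2, 17), (2, 22), (2, 25), (2, 30), (3, 3), (3, 4), (3, 11), (3, 12), (3, 19), (3, 20), (3, 27), (3, 28)]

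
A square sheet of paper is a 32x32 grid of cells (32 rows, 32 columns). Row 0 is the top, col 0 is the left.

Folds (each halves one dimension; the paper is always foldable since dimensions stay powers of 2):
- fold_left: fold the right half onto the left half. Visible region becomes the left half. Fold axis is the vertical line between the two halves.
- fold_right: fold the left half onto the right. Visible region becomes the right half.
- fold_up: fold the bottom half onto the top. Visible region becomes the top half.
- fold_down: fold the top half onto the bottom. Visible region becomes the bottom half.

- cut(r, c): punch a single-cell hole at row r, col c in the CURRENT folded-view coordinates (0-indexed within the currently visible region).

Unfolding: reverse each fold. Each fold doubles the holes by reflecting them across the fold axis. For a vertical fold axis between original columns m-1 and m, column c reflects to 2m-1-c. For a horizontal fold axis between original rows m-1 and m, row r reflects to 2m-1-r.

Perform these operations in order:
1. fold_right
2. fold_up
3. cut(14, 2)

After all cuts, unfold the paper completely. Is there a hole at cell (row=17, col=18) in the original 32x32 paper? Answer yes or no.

Op 1 fold_right: fold axis v@16; visible region now rows[0,32) x cols[16,32) = 32x16
Op 2 fold_up: fold axis h@16; visible region now rows[0,16) x cols[16,32) = 16x16
Op 3 cut(14, 2): punch at orig (14,18); cuts so far [(14, 18)]; region rows[0,16) x cols[16,32) = 16x16
Unfold 1 (reflect across h@16): 2 holes -> [(14, 18), (17, 18)]
Unfold 2 (reflect across v@16): 4 holes -> [(14, 13), (14, 18), (17, 13), (17, 18)]
Holes: [(14, 13), (14, 18), (17, 13), (17, 18)]

Answer: yes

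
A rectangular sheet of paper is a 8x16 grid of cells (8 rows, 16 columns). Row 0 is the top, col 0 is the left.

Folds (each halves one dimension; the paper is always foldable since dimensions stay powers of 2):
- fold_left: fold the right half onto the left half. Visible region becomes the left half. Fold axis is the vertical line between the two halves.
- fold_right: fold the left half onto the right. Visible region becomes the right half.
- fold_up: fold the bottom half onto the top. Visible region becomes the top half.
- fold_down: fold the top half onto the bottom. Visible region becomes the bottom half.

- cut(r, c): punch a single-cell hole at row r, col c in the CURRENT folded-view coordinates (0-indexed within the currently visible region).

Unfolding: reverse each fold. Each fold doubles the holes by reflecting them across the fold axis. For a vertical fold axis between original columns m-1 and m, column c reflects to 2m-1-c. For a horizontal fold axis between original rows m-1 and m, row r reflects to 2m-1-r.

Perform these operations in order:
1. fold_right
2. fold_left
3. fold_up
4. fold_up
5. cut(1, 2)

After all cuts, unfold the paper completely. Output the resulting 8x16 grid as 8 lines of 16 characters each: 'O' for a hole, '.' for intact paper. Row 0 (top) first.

Op 1 fold_right: fold axis v@8; visible region now rows[0,8) x cols[8,16) = 8x8
Op 2 fold_left: fold axis v@12; visible region now rows[0,8) x cols[8,12) = 8x4
Op 3 fold_up: fold axis h@4; visible region now rows[0,4) x cols[8,12) = 4x4
Op 4 fold_up: fold axis h@2; visible region now rows[0,2) x cols[8,12) = 2x4
Op 5 cut(1, 2): punch at orig (1,10); cuts so far [(1, 10)]; region rows[0,2) x cols[8,12) = 2x4
Unfold 1 (reflect across h@2): 2 holes -> [(1, 10), (2, 10)]
Unfold 2 (reflect across h@4): 4 holes -> [(1, 10), (2, 10), (5, 10), (6, 10)]
Unfold 3 (reflect across v@12): 8 holes -> [(1, 10), (1, 13), (2, 10), (2, 13), (5, 10), (5, 13), (6, 10), (6, 13)]
Unfold 4 (reflect across v@8): 16 holes -> [(1, 2), (1, 5), (1, 10), (1, 13), (2, 2), (2, 5), (2, 10), (2, 13), (5, 2), (5, 5), (5, 10), (5, 13), (6, 2), (6, 5), (6, 10), (6, 13)]

Answer: ................
..O..O....O..O..
..O..O....O..O..
................
................
..O..O....O..O..
..O..O....O..O..
................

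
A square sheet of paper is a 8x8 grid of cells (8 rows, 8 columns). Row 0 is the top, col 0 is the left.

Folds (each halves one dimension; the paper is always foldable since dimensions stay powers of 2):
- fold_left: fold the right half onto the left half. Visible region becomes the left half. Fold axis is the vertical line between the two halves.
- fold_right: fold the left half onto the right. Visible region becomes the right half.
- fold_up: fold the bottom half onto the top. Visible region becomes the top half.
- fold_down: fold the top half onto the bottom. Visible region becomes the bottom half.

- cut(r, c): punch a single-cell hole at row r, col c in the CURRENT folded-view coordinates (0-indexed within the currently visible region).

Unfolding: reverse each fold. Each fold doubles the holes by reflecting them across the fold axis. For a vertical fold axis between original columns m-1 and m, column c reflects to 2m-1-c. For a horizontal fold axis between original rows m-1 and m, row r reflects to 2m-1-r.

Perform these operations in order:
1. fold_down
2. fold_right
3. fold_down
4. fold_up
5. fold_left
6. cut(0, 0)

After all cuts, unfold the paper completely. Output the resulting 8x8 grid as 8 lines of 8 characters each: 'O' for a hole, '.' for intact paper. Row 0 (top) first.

Answer: O..OO..O
O..OO..O
O..OO..O
O..OO..O
O..OO..O
O..OO..O
O..OO..O
O..OO..O

Derivation:
Op 1 fold_down: fold axis h@4; visible region now rows[4,8) x cols[0,8) = 4x8
Op 2 fold_right: fold axis v@4; visible region now rows[4,8) x cols[4,8) = 4x4
Op 3 fold_down: fold axis h@6; visible region now rows[6,8) x cols[4,8) = 2x4
Op 4 fold_up: fold axis h@7; visible region now rows[6,7) x cols[4,8) = 1x4
Op 5 fold_left: fold axis v@6; visible region now rows[6,7) x cols[4,6) = 1x2
Op 6 cut(0, 0): punch at orig (6,4); cuts so far [(6, 4)]; region rows[6,7) x cols[4,6) = 1x2
Unfold 1 (reflect across v@6): 2 holes -> [(6, 4), (6, 7)]
Unfold 2 (reflect across h@7): 4 holes -> [(6, 4), (6, 7), (7, 4), (7, 7)]
Unfold 3 (reflect across h@6): 8 holes -> [(4, 4), (4, 7), (5, 4), (5, 7), (6, 4), (6, 7), (7, 4), (7, 7)]
Unfold 4 (reflect across v@4): 16 holes -> [(4, 0), (4, 3), (4, 4), (4, 7), (5, 0), (5, 3), (5, 4), (5, 7), (6, 0), (6, 3), (6, 4), (6, 7), (7, 0), (7, 3), (7, 4), (7, 7)]
Unfold 5 (reflect across h@4): 32 holes -> [(0, 0), (0, 3), (0, 4), (0, 7), (1, 0), (1, 3), (1, 4), (1, 7), (2, 0), (2, 3), (2, 4), (2, 7), (3, 0), (3, 3), (3, 4), (3, 7), (4, 0), (4, 3), (4, 4), (4, 7), (5, 0), (5, 3), (5, 4), (5, 7), (6, 0), (6, 3), (6, 4), (6, 7), (7, 0), (7, 3), (7, 4), (7, 7)]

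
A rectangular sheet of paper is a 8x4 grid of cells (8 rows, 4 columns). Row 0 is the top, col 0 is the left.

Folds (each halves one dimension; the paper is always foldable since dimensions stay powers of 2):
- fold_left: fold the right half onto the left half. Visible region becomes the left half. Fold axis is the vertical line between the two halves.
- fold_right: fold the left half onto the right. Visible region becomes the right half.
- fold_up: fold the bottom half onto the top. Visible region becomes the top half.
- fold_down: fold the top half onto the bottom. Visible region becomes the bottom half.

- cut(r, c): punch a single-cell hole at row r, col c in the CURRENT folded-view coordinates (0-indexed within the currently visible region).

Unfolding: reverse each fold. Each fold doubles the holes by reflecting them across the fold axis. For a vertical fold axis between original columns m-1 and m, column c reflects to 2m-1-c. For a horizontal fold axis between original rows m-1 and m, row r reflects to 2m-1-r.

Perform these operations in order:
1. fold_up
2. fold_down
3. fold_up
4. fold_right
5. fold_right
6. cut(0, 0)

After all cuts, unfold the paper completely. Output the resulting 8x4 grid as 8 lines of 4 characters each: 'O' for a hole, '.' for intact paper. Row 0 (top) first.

Answer: OOOO
OOOO
OOOO
OOOO
OOOO
OOOO
OOOO
OOOO

Derivation:
Op 1 fold_up: fold axis h@4; visible region now rows[0,4) x cols[0,4) = 4x4
Op 2 fold_down: fold axis h@2; visible region now rows[2,4) x cols[0,4) = 2x4
Op 3 fold_up: fold axis h@3; visible region now rows[2,3) x cols[0,4) = 1x4
Op 4 fold_right: fold axis v@2; visible region now rows[2,3) x cols[2,4) = 1x2
Op 5 fold_right: fold axis v@3; visible region now rows[2,3) x cols[3,4) = 1x1
Op 6 cut(0, 0): punch at orig (2,3); cuts so far [(2, 3)]; region rows[2,3) x cols[3,4) = 1x1
Unfold 1 (reflect across v@3): 2 holes -> [(2, 2), (2, 3)]
Unfold 2 (reflect across v@2): 4 holes -> [(2, 0), (2, 1), (2, 2), (2, 3)]
Unfold 3 (reflect across h@3): 8 holes -> [(2, 0), (2, 1), (2, 2), (2, 3), (3, 0), (3, 1), (3, 2), (3, 3)]
Unfold 4 (reflect across h@2): 16 holes -> [(0, 0), (0, 1), (0, 2), (0, 3), (1, 0), (1, 1), (1, 2), (1, 3), (2, 0), (2, 1), (2, 2), (2, 3), (3, 0), (3, 1), (3, 2), (3, 3)]
Unfold 5 (reflect across h@4): 32 holes -> [(0, 0), (0, 1), (0, 2), (0, 3), (1, 0), (1, 1), (1, 2), (1, 3), (2, 0), (2, 1), (2, 2), (2, 3), (3, 0), (3, 1), (3, 2), (3, 3), (4, 0), (4, 1), (4, 2), (4, 3), (5, 0), (5, 1), (5, 2), (5, 3), (6, 0), (6, 1), (6, 2), (6, 3), (7, 0), (7, 1), (7, 2), (7, 3)]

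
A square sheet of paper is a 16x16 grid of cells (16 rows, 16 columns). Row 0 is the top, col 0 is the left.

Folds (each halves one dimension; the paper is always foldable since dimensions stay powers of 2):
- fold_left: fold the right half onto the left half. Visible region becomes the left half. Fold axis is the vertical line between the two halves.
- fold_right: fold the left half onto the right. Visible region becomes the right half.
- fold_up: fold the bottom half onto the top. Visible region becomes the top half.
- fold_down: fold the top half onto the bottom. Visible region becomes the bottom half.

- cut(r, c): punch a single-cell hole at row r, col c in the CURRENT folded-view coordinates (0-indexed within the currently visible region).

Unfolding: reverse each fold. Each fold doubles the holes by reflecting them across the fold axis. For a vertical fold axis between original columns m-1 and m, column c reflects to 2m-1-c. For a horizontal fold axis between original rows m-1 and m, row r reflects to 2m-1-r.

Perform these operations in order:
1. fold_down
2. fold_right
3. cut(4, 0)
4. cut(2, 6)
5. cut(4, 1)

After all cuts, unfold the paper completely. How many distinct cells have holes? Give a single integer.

Op 1 fold_down: fold axis h@8; visible region now rows[8,16) x cols[0,16) = 8x16
Op 2 fold_right: fold axis v@8; visible region now rows[8,16) x cols[8,16) = 8x8
Op 3 cut(4, 0): punch at orig (12,8); cuts so far [(12, 8)]; region rows[8,16) x cols[8,16) = 8x8
Op 4 cut(2, 6): punch at orig (10,14); cuts so far [(10, 14), (12, 8)]; region rows[8,16) x cols[8,16) = 8x8
Op 5 cut(4, 1): punch at orig (12,9); cuts so far [(10, 14), (12, 8), (12, 9)]; region rows[8,16) x cols[8,16) = 8x8
Unfold 1 (reflect across v@8): 6 holes -> [(10, 1), (10, 14), (12, 6), (12, 7), (12, 8), (12, 9)]
Unfold 2 (reflect across h@8): 12 holes -> [(3, 6), (3, 7), (3, 8), (3, 9), (5, 1), (5, 14), (10, 1), (10, 14), (12, 6), (12, 7), (12, 8), (12, 9)]

Answer: 12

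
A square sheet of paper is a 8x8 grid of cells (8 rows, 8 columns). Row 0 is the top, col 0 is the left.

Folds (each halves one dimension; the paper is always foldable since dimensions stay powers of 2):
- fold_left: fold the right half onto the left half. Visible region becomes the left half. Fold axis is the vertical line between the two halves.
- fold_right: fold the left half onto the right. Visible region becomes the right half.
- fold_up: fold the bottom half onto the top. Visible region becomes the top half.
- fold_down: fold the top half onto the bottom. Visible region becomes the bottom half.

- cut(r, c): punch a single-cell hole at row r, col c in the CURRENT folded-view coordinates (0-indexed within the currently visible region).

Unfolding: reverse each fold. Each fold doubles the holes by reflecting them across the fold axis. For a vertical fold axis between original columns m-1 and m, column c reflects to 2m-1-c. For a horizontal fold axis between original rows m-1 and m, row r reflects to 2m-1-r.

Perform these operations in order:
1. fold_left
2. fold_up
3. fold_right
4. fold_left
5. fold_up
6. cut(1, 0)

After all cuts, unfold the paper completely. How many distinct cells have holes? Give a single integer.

Answer: 32

Derivation:
Op 1 fold_left: fold axis v@4; visible region now rows[0,8) x cols[0,4) = 8x4
Op 2 fold_up: fold axis h@4; visible region now rows[0,4) x cols[0,4) = 4x4
Op 3 fold_right: fold axis v@2; visible region now rows[0,4) x cols[2,4) = 4x2
Op 4 fold_left: fold axis v@3; visible region now rows[0,4) x cols[2,3) = 4x1
Op 5 fold_up: fold axis h@2; visible region now rows[0,2) x cols[2,3) = 2x1
Op 6 cut(1, 0): punch at orig (1,2); cuts so far [(1, 2)]; region rows[0,2) x cols[2,3) = 2x1
Unfold 1 (reflect across h@2): 2 holes -> [(1, 2), (2, 2)]
Unfold 2 (reflect across v@3): 4 holes -> [(1, 2), (1, 3), (2, 2), (2, 3)]
Unfold 3 (reflect across v@2): 8 holes -> [(1, 0), (1, 1), (1, 2), (1, 3), (2, 0), (2, 1), (2, 2), (2, 3)]
Unfold 4 (reflect across h@4): 16 holes -> [(1, 0), (1, 1), (1, 2), (1, 3), (2, 0), (2, 1), (2, 2), (2, 3), (5, 0), (5, 1), (5, 2), (5, 3), (6, 0), (6, 1), (6, 2), (6, 3)]
Unfold 5 (reflect across v@4): 32 holes -> [(1, 0), (1, 1), (1, 2), (1, 3), (1, 4), (1, 5), (1, 6), (1, 7), (2, 0), (2, 1), (2, 2), (2, 3), (2, 4), (2, 5), (2, 6), (2, 7), (5, 0), (5, 1), (5, 2), (5, 3), (5, 4), (5, 5), (5, 6), (5, 7), (6, 0), (6, 1), (6, 2), (6, 3), (6, 4), (6, 5), (6, 6), (6, 7)]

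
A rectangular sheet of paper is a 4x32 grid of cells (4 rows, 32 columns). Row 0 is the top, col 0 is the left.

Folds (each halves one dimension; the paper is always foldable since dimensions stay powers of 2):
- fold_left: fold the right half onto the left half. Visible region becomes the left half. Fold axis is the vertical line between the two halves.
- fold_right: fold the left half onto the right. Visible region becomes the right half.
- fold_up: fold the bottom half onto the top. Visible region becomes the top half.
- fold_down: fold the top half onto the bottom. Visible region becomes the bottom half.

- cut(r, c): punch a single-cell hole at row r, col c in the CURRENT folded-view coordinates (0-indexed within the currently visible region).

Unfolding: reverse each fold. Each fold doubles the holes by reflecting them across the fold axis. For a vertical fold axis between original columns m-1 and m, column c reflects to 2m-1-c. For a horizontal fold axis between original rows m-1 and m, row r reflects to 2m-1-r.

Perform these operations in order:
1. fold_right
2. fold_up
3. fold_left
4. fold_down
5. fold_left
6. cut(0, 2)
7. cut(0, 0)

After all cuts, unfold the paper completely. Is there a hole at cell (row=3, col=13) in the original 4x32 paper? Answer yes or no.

Answer: yes

Derivation:
Op 1 fold_right: fold axis v@16; visible region now rows[0,4) x cols[16,32) = 4x16
Op 2 fold_up: fold axis h@2; visible region now rows[0,2) x cols[16,32) = 2x16
Op 3 fold_left: fold axis v@24; visible region now rows[0,2) x cols[16,24) = 2x8
Op 4 fold_down: fold axis h@1; visible region now rows[1,2) x cols[16,24) = 1x8
Op 5 fold_left: fold axis v@20; visible region now rows[1,2) x cols[16,20) = 1x4
Op 6 cut(0, 2): punch at orig (1,18); cuts so far [(1, 18)]; region rows[1,2) x cols[16,20) = 1x4
Op 7 cut(0, 0): punch at orig (1,16); cuts so far [(1, 16), (1, 18)]; region rows[1,2) x cols[16,20) = 1x4
Unfold 1 (reflect across v@20): 4 holes -> [(1, 16), (1, 18), (1, 21), (1, 23)]
Unfold 2 (reflect across h@1): 8 holes -> [(0, 16), (0, 18), (0, 21), (0, 23), (1, 16), (1, 18), (1, 21), (1, 23)]
Unfold 3 (reflect across v@24): 16 holes -> [(0, 16), (0, 18), (0, 21), (0, 23), (0, 24), (0, 26), (0, 29), (0, 31), (1, 16), (1, 18), (1, 21), (1, 23), (1, 24), (1, 26), (1, 29), (1, 31)]
Unfold 4 (reflect across h@2): 32 holes -> [(0, 16), (0, 18), (0, 21), (0, 23), (0, 24), (0, 26), (0, 29), (0, 31), (1, 16), (1, 18), (1, 21), (1, 23), (1, 24), (1, 26), (1, 29), (1, 31), (2, 16), (2, 18), (2, 21), (2, 23), (2, 24), (2, 26), (2, 29), (2, 31), (3, 16), (3, 18), (3, 21), (3, 23), (3, 24), (3, 26), (3, 29), (3, 31)]
Unfold 5 (reflect across v@16): 64 holes -> [(0, 0), (0, 2), (0, 5), (0, 7), (0, 8), (0, 10), (0, 13), (0, 15), (0, 16), (0, 18), (0, 21), (0, 23), (0, 24), (0, 26), (0, 29), (0, 31), (1, 0), (1, 2), (1, 5), (1, 7), (1, 8), (1, 10), (1, 13), (1, 15), (1, 16), (1, 18), (1, 21), (1, 23), (1, 24), (1, 26), (1, 29), (1, 31), (2, 0), (2, 2), (2, 5), (2, 7), (2, 8), (2, 10), (2, 13), (2, 15), (2, 16), (2, 18), (2, 21), (2, 23), (2, 24), (2, 26), (2, 29), (2, 31), (3, 0), (3, 2), (3, 5), (3, 7), (3, 8), (3, 10), (3, 13), (3, 15), (3, 16), (3, 18), (3, 21), (3, 23), (3, 24), (3, 26), (3, 29), (3, 31)]
Holes: [(0, 0), (0, 2), (0, 5), (0, 7), (0, 8), (0, 10), (0, 13), (0, 15), (0, 16), (0, 18), (0, 21), (0, 23), (0, 24), (0, 26), (0, 29), (0, 31), (1, 0), (1, 2), (1, 5), (1, 7), (1, 8), (1, 10), (1, 13), (1, 15), (1, 16), (1, 18), (1, 21), (1, 23), (1, 24), (1, 26), (1, 29), (1, 31), (2, 0), (2, 2), (2, 5), (2, 7), (2, 8), (2, 10), (2, 13), (2, 15), (2, 16), (2, 18), (2, 21), (2, 23), (2, 24), (2, 26), (2, 29), (2, 31), (3, 0), (3, 2), (3, 5), (3, 7), (3, 8), (3, 10), (3, 13), (3, 15), (3, 16), (3, 18), (3, 21), (3, 23), (3, 24), (3, 26), (3, 29), (3, 31)]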